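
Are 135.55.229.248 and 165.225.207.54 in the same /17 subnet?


Mask: 255.255.128.0
135.55.229.248 AND mask = 135.55.128.0
165.225.207.54 AND mask = 165.225.128.0
No, different subnets (135.55.128.0 vs 165.225.128.0)


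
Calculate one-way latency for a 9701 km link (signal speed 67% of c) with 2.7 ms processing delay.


Speed = 0.67 * 3e5 km/s = 201000 km/s
Propagation delay = 9701 / 201000 = 0.0483 s = 48.2637 ms
Processing delay = 2.7 ms
Total one-way latency = 50.9637 ms


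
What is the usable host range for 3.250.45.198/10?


Network: 3.192.0.0
Broadcast: 3.255.255.255
First usable = network + 1
Last usable = broadcast - 1
Range: 3.192.0.1 to 3.255.255.254


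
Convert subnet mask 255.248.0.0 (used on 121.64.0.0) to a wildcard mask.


Subnet mask: 255.248.0.0
Wildcard = 255.255.255.255 - subnet mask
255 - 255 = 0
255 - 248 = 7
255 - 0 = 255
255 - 0 = 255
Wildcard: 0.7.255.255


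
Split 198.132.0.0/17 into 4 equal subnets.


New prefix = 17 + 2 = 19
Each subnet has 8192 addresses
  198.132.0.0/19
  198.132.32.0/19
  198.132.64.0/19
  198.132.96.0/19
Subnets: 198.132.0.0/19, 198.132.32.0/19, 198.132.64.0/19, 198.132.96.0/19


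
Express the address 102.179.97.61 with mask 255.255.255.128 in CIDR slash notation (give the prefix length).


Binary: 11111111.11111111.11111111.10000000
Count leading 1s
Prefix: /25


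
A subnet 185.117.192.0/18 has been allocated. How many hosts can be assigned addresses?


Host bits = 32 - 18 = 14
Total addresses = 2^14 = 16384
Usable = total - 2 (network and broadcast)
Usable hosts: 16382


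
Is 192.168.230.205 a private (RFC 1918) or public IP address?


RFC 1918 private ranges:
  10.0.0.0/8 (10.0.0.0 - 10.255.255.255)
  172.16.0.0/12 (172.16.0.0 - 172.31.255.255)
  192.168.0.0/16 (192.168.0.0 - 192.168.255.255)
Private (in 192.168.0.0/16)


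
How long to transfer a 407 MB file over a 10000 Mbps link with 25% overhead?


Effective throughput = 10000 * (1 - 25/100) = 7500 Mbps
File size in Mb = 407 * 8 = 3256 Mb
Time = 3256 / 7500
Time = 0.4341 seconds


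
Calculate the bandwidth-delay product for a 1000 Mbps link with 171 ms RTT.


BDP = bandwidth * RTT
= 1000 Mbps * 171 ms
= 1000 * 1e6 * 171 / 1000 bits
= 171000000 bits
= 21375000 bytes
= 20874.0234 KB
BDP = 171000000 bits (21375000 bytes)


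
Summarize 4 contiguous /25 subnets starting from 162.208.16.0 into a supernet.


Original prefix: /25
Number of subnets: 4 = 2^2
New prefix = 25 - 2 = 23
Supernet: 162.208.16.0/23


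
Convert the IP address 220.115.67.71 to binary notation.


220 = 11011100
115 = 01110011
67 = 01000011
71 = 01000111
Binary: 11011100.01110011.01000011.01000111


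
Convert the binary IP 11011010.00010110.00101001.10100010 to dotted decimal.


11011010 = 218
00010110 = 22
00101001 = 41
10100010 = 162
IP: 218.22.41.162


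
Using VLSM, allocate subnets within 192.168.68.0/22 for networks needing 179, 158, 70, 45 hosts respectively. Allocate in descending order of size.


179 hosts -> /24 (254 usable): 192.168.68.0/24
158 hosts -> /24 (254 usable): 192.168.69.0/24
70 hosts -> /25 (126 usable): 192.168.70.0/25
45 hosts -> /26 (62 usable): 192.168.70.128/26
Allocation: 192.168.68.0/24 (179 hosts, 254 usable); 192.168.69.0/24 (158 hosts, 254 usable); 192.168.70.0/25 (70 hosts, 126 usable); 192.168.70.128/26 (45 hosts, 62 usable)


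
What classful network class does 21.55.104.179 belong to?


First octet: 21
Binary: 00010101
0xxxxxxx -> Class A (1-126)
Class A, default mask 255.0.0.0 (/8)


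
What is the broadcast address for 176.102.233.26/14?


Network: 176.100.0.0/14
Host bits = 18
Set all host bits to 1:
Broadcast: 176.103.255.255


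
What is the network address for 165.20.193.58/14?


IP:   10100101.00010100.11000001.00111010
Mask: 11111111.11111100.00000000.00000000
AND operation:
Net:  10100101.00010100.00000000.00000000
Network: 165.20.0.0/14


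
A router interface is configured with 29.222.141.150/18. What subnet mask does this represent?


/18 means 18 network bits, 14 host bits
Binary: 11111111111111111100000000000000
Mask: 255.255.192.0


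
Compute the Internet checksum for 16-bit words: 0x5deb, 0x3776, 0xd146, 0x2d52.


Sum all words (with carry folding):
+ 0x5deb = 0x5deb
+ 0x3776 = 0x9561
+ 0xd146 = 0x66a8
+ 0x2d52 = 0x93fa
One's complement: ~0x93fa
Checksum = 0x6c05


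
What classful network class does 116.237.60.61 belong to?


First octet: 116
Binary: 01110100
0xxxxxxx -> Class A (1-126)
Class A, default mask 255.0.0.0 (/8)


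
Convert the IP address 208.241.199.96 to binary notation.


208 = 11010000
241 = 11110001
199 = 11000111
96 = 01100000
Binary: 11010000.11110001.11000111.01100000


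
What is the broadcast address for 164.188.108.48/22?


Network: 164.188.108.0/22
Host bits = 10
Set all host bits to 1:
Broadcast: 164.188.111.255


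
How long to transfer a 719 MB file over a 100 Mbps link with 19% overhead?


Effective throughput = 100 * (1 - 19/100) = 81 Mbps
File size in Mb = 719 * 8 = 5752 Mb
Time = 5752 / 81
Time = 71.0123 seconds


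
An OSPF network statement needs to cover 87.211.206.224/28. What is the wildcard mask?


Subnet mask: 255.255.255.240
Wildcard = 255.255.255.255 - subnet mask
255 - 255 = 0
255 - 255 = 0
255 - 255 = 0
255 - 240 = 15
Wildcard: 0.0.0.15


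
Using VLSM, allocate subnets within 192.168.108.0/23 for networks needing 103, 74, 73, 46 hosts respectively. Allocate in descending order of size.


103 hosts -> /25 (126 usable): 192.168.108.0/25
74 hosts -> /25 (126 usable): 192.168.108.128/25
73 hosts -> /25 (126 usable): 192.168.109.0/25
46 hosts -> /26 (62 usable): 192.168.109.128/26
Allocation: 192.168.108.0/25 (103 hosts, 126 usable); 192.168.108.128/25 (74 hosts, 126 usable); 192.168.109.0/25 (73 hosts, 126 usable); 192.168.109.128/26 (46 hosts, 62 usable)


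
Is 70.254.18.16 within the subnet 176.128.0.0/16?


Subnet network: 176.128.0.0
Test IP AND mask: 70.254.0.0
No, 70.254.18.16 is not in 176.128.0.0/16


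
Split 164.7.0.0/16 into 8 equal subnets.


New prefix = 16 + 3 = 19
Each subnet has 8192 addresses
  164.7.0.0/19
  164.7.32.0/19
  164.7.64.0/19
  164.7.96.0/19
  164.7.128.0/19
  164.7.160.0/19
  164.7.192.0/19
  164.7.224.0/19
Subnets: 164.7.0.0/19, 164.7.32.0/19, 164.7.64.0/19, 164.7.96.0/19, 164.7.128.0/19, 164.7.160.0/19, 164.7.192.0/19, 164.7.224.0/19


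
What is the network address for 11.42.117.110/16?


IP:   00001011.00101010.01110101.01101110
Mask: 11111111.11111111.00000000.00000000
AND operation:
Net:  00001011.00101010.00000000.00000000
Network: 11.42.0.0/16


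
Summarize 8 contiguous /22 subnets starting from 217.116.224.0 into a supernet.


Original prefix: /22
Number of subnets: 8 = 2^3
New prefix = 22 - 3 = 19
Supernet: 217.116.224.0/19


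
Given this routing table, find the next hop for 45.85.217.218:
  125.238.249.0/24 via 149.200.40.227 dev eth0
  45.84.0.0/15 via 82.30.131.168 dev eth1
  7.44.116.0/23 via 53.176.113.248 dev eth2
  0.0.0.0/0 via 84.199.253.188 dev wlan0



Longest prefix match for 45.85.217.218:
  /24 125.238.249.0: no
  /15 45.84.0.0: MATCH
  /23 7.44.116.0: no
  /0 0.0.0.0: MATCH
Selected: next-hop 82.30.131.168 via eth1 (matched /15)


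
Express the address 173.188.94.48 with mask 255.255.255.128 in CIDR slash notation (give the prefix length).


Binary: 11111111.11111111.11111111.10000000
Count leading 1s
Prefix: /25


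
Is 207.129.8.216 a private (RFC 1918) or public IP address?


RFC 1918 private ranges:
  10.0.0.0/8 (10.0.0.0 - 10.255.255.255)
  172.16.0.0/12 (172.16.0.0 - 172.31.255.255)
  192.168.0.0/16 (192.168.0.0 - 192.168.255.255)
Public (not in any RFC 1918 range)


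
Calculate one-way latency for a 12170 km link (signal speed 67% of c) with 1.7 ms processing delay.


Speed = 0.67 * 3e5 km/s = 201000 km/s
Propagation delay = 12170 / 201000 = 0.0605 s = 60.5473 ms
Processing delay = 1.7 ms
Total one-way latency = 62.2473 ms


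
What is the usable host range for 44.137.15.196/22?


Network: 44.137.12.0
Broadcast: 44.137.15.255
First usable = network + 1
Last usable = broadcast - 1
Range: 44.137.12.1 to 44.137.15.254


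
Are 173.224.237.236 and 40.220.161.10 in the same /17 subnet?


Mask: 255.255.128.0
173.224.237.236 AND mask = 173.224.128.0
40.220.161.10 AND mask = 40.220.128.0
No, different subnets (173.224.128.0 vs 40.220.128.0)


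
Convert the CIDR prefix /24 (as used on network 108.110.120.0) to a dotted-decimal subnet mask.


/24 means 24 network bits, 8 host bits
Binary: 11111111111111111111111100000000
Mask: 255.255.255.0


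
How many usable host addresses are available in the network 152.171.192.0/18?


Host bits = 32 - 18 = 14
Total addresses = 2^14 = 16384
Usable = total - 2 (network and broadcast)
Usable hosts: 16382


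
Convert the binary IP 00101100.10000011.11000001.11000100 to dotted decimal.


00101100 = 44
10000011 = 131
11000001 = 193
11000100 = 196
IP: 44.131.193.196


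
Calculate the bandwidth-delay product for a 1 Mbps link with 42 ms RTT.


BDP = bandwidth * RTT
= 1 Mbps * 42 ms
= 1 * 1e6 * 42 / 1000 bits
= 42000 bits
= 5250 bytes
= 5.127 KB
BDP = 42000 bits (5250 bytes)


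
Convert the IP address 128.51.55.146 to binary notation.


128 = 10000000
51 = 00110011
55 = 00110111
146 = 10010010
Binary: 10000000.00110011.00110111.10010010


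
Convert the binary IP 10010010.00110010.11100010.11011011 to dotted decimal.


10010010 = 146
00110010 = 50
11100010 = 226
11011011 = 219
IP: 146.50.226.219


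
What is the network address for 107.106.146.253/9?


IP:   01101011.01101010.10010010.11111101
Mask: 11111111.10000000.00000000.00000000
AND operation:
Net:  01101011.00000000.00000000.00000000
Network: 107.0.0.0/9


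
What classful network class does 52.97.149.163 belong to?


First octet: 52
Binary: 00110100
0xxxxxxx -> Class A (1-126)
Class A, default mask 255.0.0.0 (/8)


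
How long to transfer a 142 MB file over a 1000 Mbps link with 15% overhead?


Effective throughput = 1000 * (1 - 15/100) = 850 Mbps
File size in Mb = 142 * 8 = 1136 Mb
Time = 1136 / 850
Time = 1.3365 seconds


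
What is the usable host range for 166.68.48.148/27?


Network: 166.68.48.128
Broadcast: 166.68.48.159
First usable = network + 1
Last usable = broadcast - 1
Range: 166.68.48.129 to 166.68.48.158


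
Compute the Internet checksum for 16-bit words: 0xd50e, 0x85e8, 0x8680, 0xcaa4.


Sum all words (with carry folding):
+ 0xd50e = 0xd50e
+ 0x85e8 = 0x5af7
+ 0x8680 = 0xe177
+ 0xcaa4 = 0xac1c
One's complement: ~0xac1c
Checksum = 0x53e3


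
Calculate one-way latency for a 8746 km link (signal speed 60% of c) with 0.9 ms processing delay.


Speed = 0.6 * 3e5 km/s = 180000 km/s
Propagation delay = 8746 / 180000 = 0.0486 s = 48.5889 ms
Processing delay = 0.9 ms
Total one-way latency = 49.4889 ms


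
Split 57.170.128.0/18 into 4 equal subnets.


New prefix = 18 + 2 = 20
Each subnet has 4096 addresses
  57.170.128.0/20
  57.170.144.0/20
  57.170.160.0/20
  57.170.176.0/20
Subnets: 57.170.128.0/20, 57.170.144.0/20, 57.170.160.0/20, 57.170.176.0/20


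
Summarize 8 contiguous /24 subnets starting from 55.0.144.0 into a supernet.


Original prefix: /24
Number of subnets: 8 = 2^3
New prefix = 24 - 3 = 21
Supernet: 55.0.144.0/21


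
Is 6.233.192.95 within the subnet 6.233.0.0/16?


Subnet network: 6.233.0.0
Test IP AND mask: 6.233.0.0
Yes, 6.233.192.95 is in 6.233.0.0/16


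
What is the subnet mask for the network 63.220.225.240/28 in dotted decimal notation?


/28 means 28 network bits, 4 host bits
Binary: 11111111111111111111111111110000
Mask: 255.255.255.240


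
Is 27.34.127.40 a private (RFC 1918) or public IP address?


RFC 1918 private ranges:
  10.0.0.0/8 (10.0.0.0 - 10.255.255.255)
  172.16.0.0/12 (172.16.0.0 - 172.31.255.255)
  192.168.0.0/16 (192.168.0.0 - 192.168.255.255)
Public (not in any RFC 1918 range)


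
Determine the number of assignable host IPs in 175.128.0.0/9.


Host bits = 32 - 9 = 23
Total addresses = 2^23 = 8388608
Usable = total - 2 (network and broadcast)
Usable hosts: 8388606


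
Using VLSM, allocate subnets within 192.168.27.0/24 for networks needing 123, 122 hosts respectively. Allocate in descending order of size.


123 hosts -> /25 (126 usable): 192.168.27.0/25
122 hosts -> /25 (126 usable): 192.168.27.128/25
Allocation: 192.168.27.0/25 (123 hosts, 126 usable); 192.168.27.128/25 (122 hosts, 126 usable)


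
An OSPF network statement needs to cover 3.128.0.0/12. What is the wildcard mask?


Subnet mask: 255.240.0.0
Wildcard = 255.255.255.255 - subnet mask
255 - 255 = 0
255 - 240 = 15
255 - 0 = 255
255 - 0 = 255
Wildcard: 0.15.255.255


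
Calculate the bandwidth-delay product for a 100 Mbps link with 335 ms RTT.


BDP = bandwidth * RTT
= 100 Mbps * 335 ms
= 100 * 1e6 * 335 / 1000 bits
= 33500000 bits
= 4187500 bytes
= 4089.3555 KB
BDP = 33500000 bits (4187500 bytes)


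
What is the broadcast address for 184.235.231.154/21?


Network: 184.235.224.0/21
Host bits = 11
Set all host bits to 1:
Broadcast: 184.235.231.255


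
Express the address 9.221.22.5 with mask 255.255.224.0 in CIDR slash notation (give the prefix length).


Binary: 11111111.11111111.11100000.00000000
Count leading 1s
Prefix: /19


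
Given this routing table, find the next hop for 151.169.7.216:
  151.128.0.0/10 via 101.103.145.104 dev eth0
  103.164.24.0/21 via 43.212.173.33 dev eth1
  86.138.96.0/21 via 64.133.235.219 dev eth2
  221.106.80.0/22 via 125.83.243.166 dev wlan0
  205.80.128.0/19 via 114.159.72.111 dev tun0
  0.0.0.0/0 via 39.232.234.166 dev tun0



Longest prefix match for 151.169.7.216:
  /10 151.128.0.0: MATCH
  /21 103.164.24.0: no
  /21 86.138.96.0: no
  /22 221.106.80.0: no
  /19 205.80.128.0: no
  /0 0.0.0.0: MATCH
Selected: next-hop 101.103.145.104 via eth0 (matched /10)


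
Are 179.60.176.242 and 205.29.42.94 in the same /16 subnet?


Mask: 255.255.0.0
179.60.176.242 AND mask = 179.60.0.0
205.29.42.94 AND mask = 205.29.0.0
No, different subnets (179.60.0.0 vs 205.29.0.0)


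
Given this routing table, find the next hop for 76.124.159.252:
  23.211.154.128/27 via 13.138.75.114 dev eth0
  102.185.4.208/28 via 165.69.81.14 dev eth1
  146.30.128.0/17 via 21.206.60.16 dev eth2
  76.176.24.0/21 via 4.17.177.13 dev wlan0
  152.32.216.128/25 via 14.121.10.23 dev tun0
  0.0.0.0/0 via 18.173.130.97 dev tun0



Longest prefix match for 76.124.159.252:
  /27 23.211.154.128: no
  /28 102.185.4.208: no
  /17 146.30.128.0: no
  /21 76.176.24.0: no
  /25 152.32.216.128: no
  /0 0.0.0.0: MATCH
Selected: next-hop 18.173.130.97 via tun0 (matched /0)


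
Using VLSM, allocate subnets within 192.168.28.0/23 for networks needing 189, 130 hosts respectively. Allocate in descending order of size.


189 hosts -> /24 (254 usable): 192.168.28.0/24
130 hosts -> /24 (254 usable): 192.168.29.0/24
Allocation: 192.168.28.0/24 (189 hosts, 254 usable); 192.168.29.0/24 (130 hosts, 254 usable)


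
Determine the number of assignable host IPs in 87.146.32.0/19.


Host bits = 32 - 19 = 13
Total addresses = 2^13 = 8192
Usable = total - 2 (network and broadcast)
Usable hosts: 8190


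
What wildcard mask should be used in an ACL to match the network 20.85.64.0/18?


Subnet mask: 255.255.192.0
Wildcard = 255.255.255.255 - subnet mask
255 - 255 = 0
255 - 255 = 0
255 - 192 = 63
255 - 0 = 255
Wildcard: 0.0.63.255


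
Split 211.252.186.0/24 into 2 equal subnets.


New prefix = 24 + 1 = 25
Each subnet has 128 addresses
  211.252.186.0/25
  211.252.186.128/25
Subnets: 211.252.186.0/25, 211.252.186.128/25


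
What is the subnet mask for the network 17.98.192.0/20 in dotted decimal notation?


/20 means 20 network bits, 12 host bits
Binary: 11111111111111111111000000000000
Mask: 255.255.240.0


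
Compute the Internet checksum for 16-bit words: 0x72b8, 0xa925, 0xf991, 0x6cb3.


Sum all words (with carry folding):
+ 0x72b8 = 0x72b8
+ 0xa925 = 0x1bde
+ 0xf991 = 0x1570
+ 0x6cb3 = 0x8223
One's complement: ~0x8223
Checksum = 0x7ddc


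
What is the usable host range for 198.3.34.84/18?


Network: 198.3.0.0
Broadcast: 198.3.63.255
First usable = network + 1
Last usable = broadcast - 1
Range: 198.3.0.1 to 198.3.63.254


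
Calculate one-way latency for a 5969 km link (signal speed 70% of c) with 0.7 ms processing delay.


Speed = 0.7 * 3e5 km/s = 210000 km/s
Propagation delay = 5969 / 210000 = 0.0284 s = 28.4238 ms
Processing delay = 0.7 ms
Total one-way latency = 29.1238 ms


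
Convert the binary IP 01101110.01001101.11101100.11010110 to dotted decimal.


01101110 = 110
01001101 = 77
11101100 = 236
11010110 = 214
IP: 110.77.236.214


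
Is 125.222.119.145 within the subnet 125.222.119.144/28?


Subnet network: 125.222.119.144
Test IP AND mask: 125.222.119.144
Yes, 125.222.119.145 is in 125.222.119.144/28


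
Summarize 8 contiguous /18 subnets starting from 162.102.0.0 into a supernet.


Original prefix: /18
Number of subnets: 8 = 2^3
New prefix = 18 - 3 = 15
Supernet: 162.102.0.0/15


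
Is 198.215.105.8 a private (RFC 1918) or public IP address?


RFC 1918 private ranges:
  10.0.0.0/8 (10.0.0.0 - 10.255.255.255)
  172.16.0.0/12 (172.16.0.0 - 172.31.255.255)
  192.168.0.0/16 (192.168.0.0 - 192.168.255.255)
Public (not in any RFC 1918 range)


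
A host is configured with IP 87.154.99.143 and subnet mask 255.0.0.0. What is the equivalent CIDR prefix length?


Binary: 11111111.00000000.00000000.00000000
Count leading 1s
Prefix: /8


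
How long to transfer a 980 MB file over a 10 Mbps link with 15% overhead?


Effective throughput = 10 * (1 - 15/100) = 8.5 Mbps
File size in Mb = 980 * 8 = 7840 Mb
Time = 7840 / 8.5
Time = 922.3529 seconds


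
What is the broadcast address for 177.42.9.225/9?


Network: 177.0.0.0/9
Host bits = 23
Set all host bits to 1:
Broadcast: 177.127.255.255


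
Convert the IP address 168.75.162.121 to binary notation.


168 = 10101000
75 = 01001011
162 = 10100010
121 = 01111001
Binary: 10101000.01001011.10100010.01111001


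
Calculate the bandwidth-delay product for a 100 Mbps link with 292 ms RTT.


BDP = bandwidth * RTT
= 100 Mbps * 292 ms
= 100 * 1e6 * 292 / 1000 bits
= 29200000 bits
= 3650000 bytes
= 3564.4531 KB
BDP = 29200000 bits (3650000 bytes)


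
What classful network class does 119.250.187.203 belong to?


First octet: 119
Binary: 01110111
0xxxxxxx -> Class A (1-126)
Class A, default mask 255.0.0.0 (/8)


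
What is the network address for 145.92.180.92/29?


IP:   10010001.01011100.10110100.01011100
Mask: 11111111.11111111.11111111.11111000
AND operation:
Net:  10010001.01011100.10110100.01011000
Network: 145.92.180.88/29


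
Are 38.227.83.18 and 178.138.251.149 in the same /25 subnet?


Mask: 255.255.255.128
38.227.83.18 AND mask = 38.227.83.0
178.138.251.149 AND mask = 178.138.251.128
No, different subnets (38.227.83.0 vs 178.138.251.128)


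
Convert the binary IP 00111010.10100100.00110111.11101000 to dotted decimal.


00111010 = 58
10100100 = 164
00110111 = 55
11101000 = 232
IP: 58.164.55.232


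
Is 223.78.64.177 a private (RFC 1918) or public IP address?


RFC 1918 private ranges:
  10.0.0.0/8 (10.0.0.0 - 10.255.255.255)
  172.16.0.0/12 (172.16.0.0 - 172.31.255.255)
  192.168.0.0/16 (192.168.0.0 - 192.168.255.255)
Public (not in any RFC 1918 range)


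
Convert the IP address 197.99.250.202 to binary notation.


197 = 11000101
99 = 01100011
250 = 11111010
202 = 11001010
Binary: 11000101.01100011.11111010.11001010


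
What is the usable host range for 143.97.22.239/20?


Network: 143.97.16.0
Broadcast: 143.97.31.255
First usable = network + 1
Last usable = broadcast - 1
Range: 143.97.16.1 to 143.97.31.254


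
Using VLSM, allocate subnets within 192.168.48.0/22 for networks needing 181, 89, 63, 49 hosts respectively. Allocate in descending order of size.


181 hosts -> /24 (254 usable): 192.168.48.0/24
89 hosts -> /25 (126 usable): 192.168.49.0/25
63 hosts -> /25 (126 usable): 192.168.49.128/25
49 hosts -> /26 (62 usable): 192.168.50.0/26
Allocation: 192.168.48.0/24 (181 hosts, 254 usable); 192.168.49.0/25 (89 hosts, 126 usable); 192.168.49.128/25 (63 hosts, 126 usable); 192.168.50.0/26 (49 hosts, 62 usable)


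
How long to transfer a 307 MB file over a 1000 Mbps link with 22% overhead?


Effective throughput = 1000 * (1 - 22/100) = 780 Mbps
File size in Mb = 307 * 8 = 2456 Mb
Time = 2456 / 780
Time = 3.1487 seconds


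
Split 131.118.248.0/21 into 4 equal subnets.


New prefix = 21 + 2 = 23
Each subnet has 512 addresses
  131.118.248.0/23
  131.118.250.0/23
  131.118.252.0/23
  131.118.254.0/23
Subnets: 131.118.248.0/23, 131.118.250.0/23, 131.118.252.0/23, 131.118.254.0/23


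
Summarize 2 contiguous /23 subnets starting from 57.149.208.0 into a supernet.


Original prefix: /23
Number of subnets: 2 = 2^1
New prefix = 23 - 1 = 22
Supernet: 57.149.208.0/22


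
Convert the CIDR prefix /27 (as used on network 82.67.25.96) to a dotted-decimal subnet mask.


/27 means 27 network bits, 5 host bits
Binary: 11111111111111111111111111100000
Mask: 255.255.255.224


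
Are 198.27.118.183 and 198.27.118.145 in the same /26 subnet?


Mask: 255.255.255.192
198.27.118.183 AND mask = 198.27.118.128
198.27.118.145 AND mask = 198.27.118.128
Yes, same subnet (198.27.118.128)


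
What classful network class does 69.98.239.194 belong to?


First octet: 69
Binary: 01000101
0xxxxxxx -> Class A (1-126)
Class A, default mask 255.0.0.0 (/8)


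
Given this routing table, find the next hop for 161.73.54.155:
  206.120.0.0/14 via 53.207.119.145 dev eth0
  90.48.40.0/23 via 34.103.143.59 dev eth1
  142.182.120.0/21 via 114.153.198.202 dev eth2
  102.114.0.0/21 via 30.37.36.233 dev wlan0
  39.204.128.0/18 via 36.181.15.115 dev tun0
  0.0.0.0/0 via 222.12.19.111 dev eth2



Longest prefix match for 161.73.54.155:
  /14 206.120.0.0: no
  /23 90.48.40.0: no
  /21 142.182.120.0: no
  /21 102.114.0.0: no
  /18 39.204.128.0: no
  /0 0.0.0.0: MATCH
Selected: next-hop 222.12.19.111 via eth2 (matched /0)


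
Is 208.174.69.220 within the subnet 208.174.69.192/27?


Subnet network: 208.174.69.192
Test IP AND mask: 208.174.69.192
Yes, 208.174.69.220 is in 208.174.69.192/27


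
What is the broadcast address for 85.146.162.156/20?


Network: 85.146.160.0/20
Host bits = 12
Set all host bits to 1:
Broadcast: 85.146.175.255


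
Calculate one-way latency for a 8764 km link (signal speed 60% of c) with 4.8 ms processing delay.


Speed = 0.6 * 3e5 km/s = 180000 km/s
Propagation delay = 8764 / 180000 = 0.0487 s = 48.6889 ms
Processing delay = 4.8 ms
Total one-way latency = 53.4889 ms


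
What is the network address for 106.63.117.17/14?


IP:   01101010.00111111.01110101.00010001
Mask: 11111111.11111100.00000000.00000000
AND operation:
Net:  01101010.00111100.00000000.00000000
Network: 106.60.0.0/14


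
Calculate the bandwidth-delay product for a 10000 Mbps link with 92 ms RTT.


BDP = bandwidth * RTT
= 10000 Mbps * 92 ms
= 10000 * 1e6 * 92 / 1000 bits
= 920000000 bits
= 115000000 bytes
= 112304.6875 KB
BDP = 920000000 bits (115000000 bytes)


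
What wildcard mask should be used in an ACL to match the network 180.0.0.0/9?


Subnet mask: 255.128.0.0
Wildcard = 255.255.255.255 - subnet mask
255 - 255 = 0
255 - 128 = 127
255 - 0 = 255
255 - 0 = 255
Wildcard: 0.127.255.255


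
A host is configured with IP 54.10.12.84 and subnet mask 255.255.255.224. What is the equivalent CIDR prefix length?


Binary: 11111111.11111111.11111111.11100000
Count leading 1s
Prefix: /27


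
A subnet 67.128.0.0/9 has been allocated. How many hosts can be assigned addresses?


Host bits = 32 - 9 = 23
Total addresses = 2^23 = 8388608
Usable = total - 2 (network and broadcast)
Usable hosts: 8388606


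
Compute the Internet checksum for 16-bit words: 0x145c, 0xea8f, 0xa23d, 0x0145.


Sum all words (with carry folding):
+ 0x145c = 0x145c
+ 0xea8f = 0xfeeb
+ 0xa23d = 0xa129
+ 0x0145 = 0xa26e
One's complement: ~0xa26e
Checksum = 0x5d91


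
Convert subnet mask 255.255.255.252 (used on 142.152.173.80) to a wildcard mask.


Subnet mask: 255.255.255.252
Wildcard = 255.255.255.255 - subnet mask
255 - 255 = 0
255 - 255 = 0
255 - 255 = 0
255 - 252 = 3
Wildcard: 0.0.0.3


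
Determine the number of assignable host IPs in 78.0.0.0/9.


Host bits = 32 - 9 = 23
Total addresses = 2^23 = 8388608
Usable = total - 2 (network and broadcast)
Usable hosts: 8388606


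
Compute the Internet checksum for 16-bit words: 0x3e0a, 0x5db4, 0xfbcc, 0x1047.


Sum all words (with carry folding):
+ 0x3e0a = 0x3e0a
+ 0x5db4 = 0x9bbe
+ 0xfbcc = 0x978b
+ 0x1047 = 0xa7d2
One's complement: ~0xa7d2
Checksum = 0x582d


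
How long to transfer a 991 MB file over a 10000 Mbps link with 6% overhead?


Effective throughput = 10000 * (1 - 6/100) = 9400 Mbps
File size in Mb = 991 * 8 = 7928 Mb
Time = 7928 / 9400
Time = 0.8434 seconds


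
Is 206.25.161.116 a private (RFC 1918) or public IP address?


RFC 1918 private ranges:
  10.0.0.0/8 (10.0.0.0 - 10.255.255.255)
  172.16.0.0/12 (172.16.0.0 - 172.31.255.255)
  192.168.0.0/16 (192.168.0.0 - 192.168.255.255)
Public (not in any RFC 1918 range)


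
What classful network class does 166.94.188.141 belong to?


First octet: 166
Binary: 10100110
10xxxxxx -> Class B (128-191)
Class B, default mask 255.255.0.0 (/16)


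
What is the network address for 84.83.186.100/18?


IP:   01010100.01010011.10111010.01100100
Mask: 11111111.11111111.11000000.00000000
AND operation:
Net:  01010100.01010011.10000000.00000000
Network: 84.83.128.0/18


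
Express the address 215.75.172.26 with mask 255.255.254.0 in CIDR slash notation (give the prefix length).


Binary: 11111111.11111111.11111110.00000000
Count leading 1s
Prefix: /23


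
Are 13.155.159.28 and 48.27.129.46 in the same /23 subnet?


Mask: 255.255.254.0
13.155.159.28 AND mask = 13.155.158.0
48.27.129.46 AND mask = 48.27.128.0
No, different subnets (13.155.158.0 vs 48.27.128.0)


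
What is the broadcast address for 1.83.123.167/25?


Network: 1.83.123.128/25
Host bits = 7
Set all host bits to 1:
Broadcast: 1.83.123.255


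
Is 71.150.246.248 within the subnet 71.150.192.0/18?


Subnet network: 71.150.192.0
Test IP AND mask: 71.150.192.0
Yes, 71.150.246.248 is in 71.150.192.0/18


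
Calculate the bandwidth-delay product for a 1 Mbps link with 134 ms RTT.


BDP = bandwidth * RTT
= 1 Mbps * 134 ms
= 1 * 1e6 * 134 / 1000 bits
= 134000 bits
= 16750 bytes
= 16.3574 KB
BDP = 134000 bits (16750 bytes)


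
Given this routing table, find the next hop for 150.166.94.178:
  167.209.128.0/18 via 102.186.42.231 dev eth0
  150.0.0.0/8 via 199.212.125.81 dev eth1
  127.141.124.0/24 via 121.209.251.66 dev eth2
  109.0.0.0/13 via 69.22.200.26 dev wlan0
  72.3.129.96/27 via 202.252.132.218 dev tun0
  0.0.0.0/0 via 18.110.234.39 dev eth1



Longest prefix match for 150.166.94.178:
  /18 167.209.128.0: no
  /8 150.0.0.0: MATCH
  /24 127.141.124.0: no
  /13 109.0.0.0: no
  /27 72.3.129.96: no
  /0 0.0.0.0: MATCH
Selected: next-hop 199.212.125.81 via eth1 (matched /8)


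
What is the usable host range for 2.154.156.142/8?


Network: 2.0.0.0
Broadcast: 2.255.255.255
First usable = network + 1
Last usable = broadcast - 1
Range: 2.0.0.1 to 2.255.255.254


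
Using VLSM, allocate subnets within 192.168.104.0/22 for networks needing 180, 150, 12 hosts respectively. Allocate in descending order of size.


180 hosts -> /24 (254 usable): 192.168.104.0/24
150 hosts -> /24 (254 usable): 192.168.105.0/24
12 hosts -> /28 (14 usable): 192.168.106.0/28
Allocation: 192.168.104.0/24 (180 hosts, 254 usable); 192.168.105.0/24 (150 hosts, 254 usable); 192.168.106.0/28 (12 hosts, 14 usable)


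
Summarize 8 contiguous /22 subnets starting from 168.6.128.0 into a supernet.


Original prefix: /22
Number of subnets: 8 = 2^3
New prefix = 22 - 3 = 19
Supernet: 168.6.128.0/19


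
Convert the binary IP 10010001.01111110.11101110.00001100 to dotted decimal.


10010001 = 145
01111110 = 126
11101110 = 238
00001100 = 12
IP: 145.126.238.12


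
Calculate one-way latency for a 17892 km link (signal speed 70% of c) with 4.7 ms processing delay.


Speed = 0.7 * 3e5 km/s = 210000 km/s
Propagation delay = 17892 / 210000 = 0.0852 s = 85.2 ms
Processing delay = 4.7 ms
Total one-way latency = 89.9 ms


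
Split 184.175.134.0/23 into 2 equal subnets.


New prefix = 23 + 1 = 24
Each subnet has 256 addresses
  184.175.134.0/24
  184.175.135.0/24
Subnets: 184.175.134.0/24, 184.175.135.0/24


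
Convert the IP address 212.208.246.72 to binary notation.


212 = 11010100
208 = 11010000
246 = 11110110
72 = 01001000
Binary: 11010100.11010000.11110110.01001000


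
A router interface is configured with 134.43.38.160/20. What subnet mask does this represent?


/20 means 20 network bits, 12 host bits
Binary: 11111111111111111111000000000000
Mask: 255.255.240.0


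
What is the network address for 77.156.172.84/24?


IP:   01001101.10011100.10101100.01010100
Mask: 11111111.11111111.11111111.00000000
AND operation:
Net:  01001101.10011100.10101100.00000000
Network: 77.156.172.0/24


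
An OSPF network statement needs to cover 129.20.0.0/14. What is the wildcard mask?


Subnet mask: 255.252.0.0
Wildcard = 255.255.255.255 - subnet mask
255 - 255 = 0
255 - 252 = 3
255 - 0 = 255
255 - 0 = 255
Wildcard: 0.3.255.255


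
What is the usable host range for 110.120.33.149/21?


Network: 110.120.32.0
Broadcast: 110.120.39.255
First usable = network + 1
Last usable = broadcast - 1
Range: 110.120.32.1 to 110.120.39.254


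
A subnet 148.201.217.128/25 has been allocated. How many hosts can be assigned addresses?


Host bits = 32 - 25 = 7
Total addresses = 2^7 = 128
Usable = total - 2 (network and broadcast)
Usable hosts: 126


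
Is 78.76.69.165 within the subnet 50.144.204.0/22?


Subnet network: 50.144.204.0
Test IP AND mask: 78.76.68.0
No, 78.76.69.165 is not in 50.144.204.0/22


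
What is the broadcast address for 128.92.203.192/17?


Network: 128.92.128.0/17
Host bits = 15
Set all host bits to 1:
Broadcast: 128.92.255.255


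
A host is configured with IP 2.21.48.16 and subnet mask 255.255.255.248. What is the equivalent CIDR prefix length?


Binary: 11111111.11111111.11111111.11111000
Count leading 1s
Prefix: /29


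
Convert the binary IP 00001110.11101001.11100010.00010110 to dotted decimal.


00001110 = 14
11101001 = 233
11100010 = 226
00010110 = 22
IP: 14.233.226.22


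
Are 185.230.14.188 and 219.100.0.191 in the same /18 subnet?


Mask: 255.255.192.0
185.230.14.188 AND mask = 185.230.0.0
219.100.0.191 AND mask = 219.100.0.0
No, different subnets (185.230.0.0 vs 219.100.0.0)


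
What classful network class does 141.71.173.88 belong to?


First octet: 141
Binary: 10001101
10xxxxxx -> Class B (128-191)
Class B, default mask 255.255.0.0 (/16)


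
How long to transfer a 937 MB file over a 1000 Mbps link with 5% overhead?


Effective throughput = 1000 * (1 - 5/100) = 950 Mbps
File size in Mb = 937 * 8 = 7496 Mb
Time = 7496 / 950
Time = 7.8905 seconds


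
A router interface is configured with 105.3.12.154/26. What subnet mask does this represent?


/26 means 26 network bits, 6 host bits
Binary: 11111111111111111111111111000000
Mask: 255.255.255.192


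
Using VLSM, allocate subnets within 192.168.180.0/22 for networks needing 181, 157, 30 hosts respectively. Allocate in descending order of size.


181 hosts -> /24 (254 usable): 192.168.180.0/24
157 hosts -> /24 (254 usable): 192.168.181.0/24
30 hosts -> /27 (30 usable): 192.168.182.0/27
Allocation: 192.168.180.0/24 (181 hosts, 254 usable); 192.168.181.0/24 (157 hosts, 254 usable); 192.168.182.0/27 (30 hosts, 30 usable)


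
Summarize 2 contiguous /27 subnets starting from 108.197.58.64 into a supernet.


Original prefix: /27
Number of subnets: 2 = 2^1
New prefix = 27 - 1 = 26
Supernet: 108.197.58.64/26


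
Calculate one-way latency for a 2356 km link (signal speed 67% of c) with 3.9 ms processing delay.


Speed = 0.67 * 3e5 km/s = 201000 km/s
Propagation delay = 2356 / 201000 = 0.0117 s = 11.7214 ms
Processing delay = 3.9 ms
Total one-way latency = 15.6214 ms


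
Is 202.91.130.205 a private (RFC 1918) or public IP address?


RFC 1918 private ranges:
  10.0.0.0/8 (10.0.0.0 - 10.255.255.255)
  172.16.0.0/12 (172.16.0.0 - 172.31.255.255)
  192.168.0.0/16 (192.168.0.0 - 192.168.255.255)
Public (not in any RFC 1918 range)


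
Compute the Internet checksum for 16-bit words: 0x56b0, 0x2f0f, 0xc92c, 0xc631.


Sum all words (with carry folding):
+ 0x56b0 = 0x56b0
+ 0x2f0f = 0x85bf
+ 0xc92c = 0x4eec
+ 0xc631 = 0x151e
One's complement: ~0x151e
Checksum = 0xeae1


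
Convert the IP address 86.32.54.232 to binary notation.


86 = 01010110
32 = 00100000
54 = 00110110
232 = 11101000
Binary: 01010110.00100000.00110110.11101000


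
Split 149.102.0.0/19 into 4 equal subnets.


New prefix = 19 + 2 = 21
Each subnet has 2048 addresses
  149.102.0.0/21
  149.102.8.0/21
  149.102.16.0/21
  149.102.24.0/21
Subnets: 149.102.0.0/21, 149.102.8.0/21, 149.102.16.0/21, 149.102.24.0/21


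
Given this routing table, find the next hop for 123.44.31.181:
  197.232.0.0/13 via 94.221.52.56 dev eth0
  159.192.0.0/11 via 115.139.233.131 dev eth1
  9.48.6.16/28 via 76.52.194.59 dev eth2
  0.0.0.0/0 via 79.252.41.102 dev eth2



Longest prefix match for 123.44.31.181:
  /13 197.232.0.0: no
  /11 159.192.0.0: no
  /28 9.48.6.16: no
  /0 0.0.0.0: MATCH
Selected: next-hop 79.252.41.102 via eth2 (matched /0)


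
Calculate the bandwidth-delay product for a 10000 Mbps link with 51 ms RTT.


BDP = bandwidth * RTT
= 10000 Mbps * 51 ms
= 10000 * 1e6 * 51 / 1000 bits
= 510000000 bits
= 63750000 bytes
= 62255.8594 KB
BDP = 510000000 bits (63750000 bytes)


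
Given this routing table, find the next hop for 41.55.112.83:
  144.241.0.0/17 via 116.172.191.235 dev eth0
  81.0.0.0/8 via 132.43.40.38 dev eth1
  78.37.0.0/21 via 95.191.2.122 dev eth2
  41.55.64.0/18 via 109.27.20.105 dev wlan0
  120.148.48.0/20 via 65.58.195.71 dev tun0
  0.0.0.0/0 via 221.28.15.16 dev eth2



Longest prefix match for 41.55.112.83:
  /17 144.241.0.0: no
  /8 81.0.0.0: no
  /21 78.37.0.0: no
  /18 41.55.64.0: MATCH
  /20 120.148.48.0: no
  /0 0.0.0.0: MATCH
Selected: next-hop 109.27.20.105 via wlan0 (matched /18)


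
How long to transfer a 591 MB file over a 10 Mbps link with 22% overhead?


Effective throughput = 10 * (1 - 22/100) = 7.8 Mbps
File size in Mb = 591 * 8 = 4728 Mb
Time = 4728 / 7.8
Time = 606.1538 seconds


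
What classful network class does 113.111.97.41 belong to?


First octet: 113
Binary: 01110001
0xxxxxxx -> Class A (1-126)
Class A, default mask 255.0.0.0 (/8)


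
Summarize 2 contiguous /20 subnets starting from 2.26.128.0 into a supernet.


Original prefix: /20
Number of subnets: 2 = 2^1
New prefix = 20 - 1 = 19
Supernet: 2.26.128.0/19


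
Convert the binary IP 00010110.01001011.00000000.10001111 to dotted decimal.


00010110 = 22
01001011 = 75
00000000 = 0
10001111 = 143
IP: 22.75.0.143


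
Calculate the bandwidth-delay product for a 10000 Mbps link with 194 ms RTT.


BDP = bandwidth * RTT
= 10000 Mbps * 194 ms
= 10000 * 1e6 * 194 / 1000 bits
= 1940000000 bits
= 242500000 bytes
= 236816.4062 KB
BDP = 1940000000 bits (242500000 bytes)


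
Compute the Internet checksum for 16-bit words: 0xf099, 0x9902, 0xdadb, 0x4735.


Sum all words (with carry folding):
+ 0xf099 = 0xf099
+ 0x9902 = 0x899c
+ 0xdadb = 0x6478
+ 0x4735 = 0xabad
One's complement: ~0xabad
Checksum = 0x5452


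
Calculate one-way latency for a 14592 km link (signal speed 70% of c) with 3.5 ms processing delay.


Speed = 0.7 * 3e5 km/s = 210000 km/s
Propagation delay = 14592 / 210000 = 0.0695 s = 69.4857 ms
Processing delay = 3.5 ms
Total one-way latency = 72.9857 ms


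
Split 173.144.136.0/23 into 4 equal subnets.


New prefix = 23 + 2 = 25
Each subnet has 128 addresses
  173.144.136.0/25
  173.144.136.128/25
  173.144.137.0/25
  173.144.137.128/25
Subnets: 173.144.136.0/25, 173.144.136.128/25, 173.144.137.0/25, 173.144.137.128/25


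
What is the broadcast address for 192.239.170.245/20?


Network: 192.239.160.0/20
Host bits = 12
Set all host bits to 1:
Broadcast: 192.239.175.255


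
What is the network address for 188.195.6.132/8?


IP:   10111100.11000011.00000110.10000100
Mask: 11111111.00000000.00000000.00000000
AND operation:
Net:  10111100.00000000.00000000.00000000
Network: 188.0.0.0/8


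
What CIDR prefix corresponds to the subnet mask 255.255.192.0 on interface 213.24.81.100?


Binary: 11111111.11111111.11000000.00000000
Count leading 1s
Prefix: /18


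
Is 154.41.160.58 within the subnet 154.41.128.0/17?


Subnet network: 154.41.128.0
Test IP AND mask: 154.41.128.0
Yes, 154.41.160.58 is in 154.41.128.0/17


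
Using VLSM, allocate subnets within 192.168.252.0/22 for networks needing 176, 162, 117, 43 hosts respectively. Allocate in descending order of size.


176 hosts -> /24 (254 usable): 192.168.252.0/24
162 hosts -> /24 (254 usable): 192.168.253.0/24
117 hosts -> /25 (126 usable): 192.168.254.0/25
43 hosts -> /26 (62 usable): 192.168.254.128/26
Allocation: 192.168.252.0/24 (176 hosts, 254 usable); 192.168.253.0/24 (162 hosts, 254 usable); 192.168.254.0/25 (117 hosts, 126 usable); 192.168.254.128/26 (43 hosts, 62 usable)


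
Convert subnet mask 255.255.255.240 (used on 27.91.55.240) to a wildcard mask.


Subnet mask: 255.255.255.240
Wildcard = 255.255.255.255 - subnet mask
255 - 255 = 0
255 - 255 = 0
255 - 255 = 0
255 - 240 = 15
Wildcard: 0.0.0.15


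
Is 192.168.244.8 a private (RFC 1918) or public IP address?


RFC 1918 private ranges:
  10.0.0.0/8 (10.0.0.0 - 10.255.255.255)
  172.16.0.0/12 (172.16.0.0 - 172.31.255.255)
  192.168.0.0/16 (192.168.0.0 - 192.168.255.255)
Private (in 192.168.0.0/16)


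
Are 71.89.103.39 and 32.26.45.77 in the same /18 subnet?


Mask: 255.255.192.0
71.89.103.39 AND mask = 71.89.64.0
32.26.45.77 AND mask = 32.26.0.0
No, different subnets (71.89.64.0 vs 32.26.0.0)


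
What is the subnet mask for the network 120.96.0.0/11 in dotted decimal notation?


/11 means 11 network bits, 21 host bits
Binary: 11111111111000000000000000000000
Mask: 255.224.0.0


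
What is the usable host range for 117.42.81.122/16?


Network: 117.42.0.0
Broadcast: 117.42.255.255
First usable = network + 1
Last usable = broadcast - 1
Range: 117.42.0.1 to 117.42.255.254


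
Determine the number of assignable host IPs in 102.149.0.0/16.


Host bits = 32 - 16 = 16
Total addresses = 2^16 = 65536
Usable = total - 2 (network and broadcast)
Usable hosts: 65534


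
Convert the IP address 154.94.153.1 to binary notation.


154 = 10011010
94 = 01011110
153 = 10011001
1 = 00000001
Binary: 10011010.01011110.10011001.00000001


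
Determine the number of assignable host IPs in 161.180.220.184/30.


Host bits = 32 - 30 = 2
Total addresses = 2^2 = 4
Usable = total - 2 (network and broadcast)
Usable hosts: 2


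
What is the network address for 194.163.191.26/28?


IP:   11000010.10100011.10111111.00011010
Mask: 11111111.11111111.11111111.11110000
AND operation:
Net:  11000010.10100011.10111111.00010000
Network: 194.163.191.16/28


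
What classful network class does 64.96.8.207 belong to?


First octet: 64
Binary: 01000000
0xxxxxxx -> Class A (1-126)
Class A, default mask 255.0.0.0 (/8)


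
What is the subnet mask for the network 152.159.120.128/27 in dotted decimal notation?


/27 means 27 network bits, 5 host bits
Binary: 11111111111111111111111111100000
Mask: 255.255.255.224
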